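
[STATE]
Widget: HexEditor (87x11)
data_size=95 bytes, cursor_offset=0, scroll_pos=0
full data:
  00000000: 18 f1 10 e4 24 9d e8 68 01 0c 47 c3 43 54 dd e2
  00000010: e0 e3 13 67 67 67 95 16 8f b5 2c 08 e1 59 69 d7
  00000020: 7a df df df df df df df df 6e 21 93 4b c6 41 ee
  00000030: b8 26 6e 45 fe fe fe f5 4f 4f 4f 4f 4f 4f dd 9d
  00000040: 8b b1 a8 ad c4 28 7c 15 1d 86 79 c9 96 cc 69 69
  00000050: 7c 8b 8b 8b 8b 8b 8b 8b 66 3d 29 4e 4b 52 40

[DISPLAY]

00000000  18 f1 10 e4 24 9d e8 68  01 0c 47 c3 43 54 dd e2  |....$..h..G.CT..|         
00000010  e0 e3 13 67 67 67 95 16  8f b5 2c 08 e1 59 69 d7  |...ggg....,..Yi.|         
00000020  7a df df df df df df df  df 6e 21 93 4b c6 41 ee  |z........n!.K.A.|         
00000030  b8 26 6e 45 fe fe fe f5  4f 4f 4f 4f 4f 4f dd 9d  |.&nE....OOOOOO..|         
00000040  8b b1 a8 ad c4 28 7c 15  1d 86 79 c9 96 cc 69 69  |.....(|...y...ii|         
00000050  7c 8b 8b 8b 8b 8b 8b 8b  66 3d 29 4e 4b 52 40     ||.......f=)NKR@ |         
                                                                                       
                                                                                       
                                                                                       
                                                                                       
                                                                                       


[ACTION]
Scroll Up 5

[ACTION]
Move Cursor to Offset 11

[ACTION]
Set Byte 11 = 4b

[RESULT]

00000000  18 f1 10 e4 24 9d e8 68  01 0c 47 4B 43 54 dd e2  |....$..h..GKCT..|         
00000010  e0 e3 13 67 67 67 95 16  8f b5 2c 08 e1 59 69 d7  |...ggg....,..Yi.|         
00000020  7a df df df df df df df  df 6e 21 93 4b c6 41 ee  |z........n!.K.A.|         
00000030  b8 26 6e 45 fe fe fe f5  4f 4f 4f 4f 4f 4f dd 9d  |.&nE....OOOOOO..|         
00000040  8b b1 a8 ad c4 28 7c 15  1d 86 79 c9 96 cc 69 69  |.....(|...y...ii|         
00000050  7c 8b 8b 8b 8b 8b 8b 8b  66 3d 29 4e 4b 52 40     ||.......f=)NKR@ |         
                                                                                       
                                                                                       
                                                                                       
                                                                                       
                                                                                       


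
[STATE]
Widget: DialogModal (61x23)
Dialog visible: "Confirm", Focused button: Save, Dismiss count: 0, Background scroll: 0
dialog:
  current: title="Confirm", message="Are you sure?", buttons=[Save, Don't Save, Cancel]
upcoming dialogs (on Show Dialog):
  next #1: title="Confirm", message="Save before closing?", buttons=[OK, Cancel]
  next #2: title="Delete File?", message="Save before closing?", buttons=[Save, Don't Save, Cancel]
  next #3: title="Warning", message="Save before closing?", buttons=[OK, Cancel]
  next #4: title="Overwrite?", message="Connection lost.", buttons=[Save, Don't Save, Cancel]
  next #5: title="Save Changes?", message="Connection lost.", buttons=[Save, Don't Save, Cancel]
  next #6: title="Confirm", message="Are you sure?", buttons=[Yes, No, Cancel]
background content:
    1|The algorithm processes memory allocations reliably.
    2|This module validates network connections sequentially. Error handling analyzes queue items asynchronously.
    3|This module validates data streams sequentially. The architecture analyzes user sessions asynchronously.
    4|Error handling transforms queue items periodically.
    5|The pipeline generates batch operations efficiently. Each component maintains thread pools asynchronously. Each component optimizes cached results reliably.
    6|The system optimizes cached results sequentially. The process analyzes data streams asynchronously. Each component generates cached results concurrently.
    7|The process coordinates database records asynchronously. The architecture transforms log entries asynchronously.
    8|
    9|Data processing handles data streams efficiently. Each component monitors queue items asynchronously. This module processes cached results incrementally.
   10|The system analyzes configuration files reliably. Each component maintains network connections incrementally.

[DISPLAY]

The algorithm processes memory allocations reliably.         
This module validates network connections sequentially. Error
This module validates data streams sequentially. The architec
Error handling transforms queue items periodically.          
The pipeline generates batch operations efficiently. Each com
The system optimizes cached results sequentially. The process
The process coordinates database records asynchronously. The 
                                                             
Data processing handles data streams efficiently. Each compon
The system ana┌──────────────────────────────┐ly. Each compon
              │           Confirm            │               
              │        Are you sure?         │               
              │ [Save]  Don't Save   Cancel  │               
              └──────────────────────────────┘               
                                                             
                                                             
                                                             
                                                             
                                                             
                                                             
                                                             
                                                             
                                                             


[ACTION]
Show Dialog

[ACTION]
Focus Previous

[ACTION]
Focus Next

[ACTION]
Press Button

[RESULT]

The algorithm processes memory allocations reliably.         
This module validates network connections sequentially. Error
This module validates data streams sequentially. The architec
Error handling transforms queue items periodically.          
The pipeline generates batch operations efficiently. Each com
The system optimizes cached results sequentially. The process
The process coordinates database records asynchronously. The 
                                                             
Data processing handles data streams efficiently. Each compon
The system analyzes configuration files reliably. Each compon
                                                             
                                                             
                                                             
                                                             
                                                             
                                                             
                                                             
                                                             
                                                             
                                                             
                                                             
                                                             
                                                             


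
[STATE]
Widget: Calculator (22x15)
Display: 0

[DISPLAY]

                     0
┌───┬───┬───┬───┐     
│ 7 │ 8 │ 9 │ ÷ │     
├───┼───┼───┼───┤     
│ 4 │ 5 │ 6 │ × │     
├───┼───┼───┼───┤     
│ 1 │ 2 │ 3 │ - │     
├───┼───┼───┼───┤     
│ 0 │ . │ = │ + │     
├───┼───┼───┼───┤     
│ C │ MC│ MR│ M+│     
└───┴───┴───┴───┘     
                      
                      
                      


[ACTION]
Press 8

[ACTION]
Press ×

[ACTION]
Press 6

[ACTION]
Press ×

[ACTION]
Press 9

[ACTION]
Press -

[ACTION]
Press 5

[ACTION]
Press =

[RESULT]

                   427
┌───┬───┬───┬───┐     
│ 7 │ 8 │ 9 │ ÷ │     
├───┼───┼───┼───┤     
│ 4 │ 5 │ 6 │ × │     
├───┼───┼───┼───┤     
│ 1 │ 2 │ 3 │ - │     
├───┼───┼───┼───┤     
│ 0 │ . │ = │ + │     
├───┼───┼───┼───┤     
│ C │ MC│ MR│ M+│     
└───┴───┴───┴───┘     
                      
                      
                      


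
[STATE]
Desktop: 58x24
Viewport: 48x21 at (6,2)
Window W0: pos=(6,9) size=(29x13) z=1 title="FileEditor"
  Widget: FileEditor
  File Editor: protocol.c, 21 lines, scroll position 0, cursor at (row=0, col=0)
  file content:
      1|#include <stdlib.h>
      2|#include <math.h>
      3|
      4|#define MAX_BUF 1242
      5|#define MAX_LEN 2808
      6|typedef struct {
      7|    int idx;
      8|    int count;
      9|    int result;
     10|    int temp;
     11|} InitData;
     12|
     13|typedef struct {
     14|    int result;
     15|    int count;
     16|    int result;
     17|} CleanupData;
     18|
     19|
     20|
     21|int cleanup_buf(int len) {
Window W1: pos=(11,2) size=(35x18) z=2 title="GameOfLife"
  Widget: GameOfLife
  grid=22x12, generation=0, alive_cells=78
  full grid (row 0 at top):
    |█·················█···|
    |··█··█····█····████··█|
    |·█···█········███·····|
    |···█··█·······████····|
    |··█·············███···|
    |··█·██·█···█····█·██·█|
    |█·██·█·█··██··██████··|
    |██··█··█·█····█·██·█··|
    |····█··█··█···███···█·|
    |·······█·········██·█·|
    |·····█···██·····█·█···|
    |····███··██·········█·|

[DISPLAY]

     ┏━━━━━━━━━━━━━━━━━━━━━━━━━━━━━━━━━┓        
     ┃ GameOfLife                      ┃        
     ┠─────────────────────────────────┨        
     ┃Gen: 0                           ┃        
     ┃█·················█···           ┃        
     ┃··█··█····█····████··█           ┃        
     ┃·█···█········███·····           ┃        
┏━━━━┃···█··█·······████····           ┃        
┃ Fil┃··█·············███···           ┃        
┠────┃··█·██·█···█····█·██·█           ┃        
┃█inc┃█·██·█·█··██··██████··           ┃        
┃#inc┃██··█··█·█····█·██·█··           ┃        
┃    ┃····█··█··█···███···█·           ┃        
┃#def┃·······█·········██·█·           ┃        
┃#def┃·····█···██·····█·█···           ┃        
┃type┃····███··██·········█·           ┃        
┃    ┃                                 ┃        
┃    ┗━━━━━━━━━━━━━━━━━━━━━━━━━━━━━━━━━┛        
┃    int result;           ▼┃                   
┗━━━━━━━━━━━━━━━━━━━━━━━━━━━┛                   
                                                


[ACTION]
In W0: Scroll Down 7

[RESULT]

     ┏━━━━━━━━━━━━━━━━━━━━━━━━━━━━━━━━━┓        
     ┃ GameOfLife                      ┃        
     ┠─────────────────────────────────┨        
     ┃Gen: 0                           ┃        
     ┃█·················█···           ┃        
     ┃··█··█····█····████··█           ┃        
     ┃·█···█········███·····           ┃        
┏━━━━┃···█··█·······████····           ┃        
┃ Fil┃··█·············███···           ┃        
┠────┃··█·██·█···█····█·██·█           ┃        
┃    ┃█·██·█·█··██··██████··           ┃        
┃    ┃██··█··█·█····█·██·█··           ┃        
┃    ┃····█··█··█···███···█·           ┃        
┃} In┃·······█·········██·█·           ┃        
┃    ┃·····█···██·····█·█···           ┃        
┃type┃····███··██·········█·           ┃        
┃    ┃                                 ┃        
┃    ┗━━━━━━━━━━━━━━━━━━━━━━━━━━━━━━━━━┛        
┃    int result;           ▼┃                   
┗━━━━━━━━━━━━━━━━━━━━━━━━━━━┛                   
                                                


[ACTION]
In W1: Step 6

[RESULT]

     ┏━━━━━━━━━━━━━━━━━━━━━━━━━━━━━━━━━┓        
     ┃ GameOfLife                      ┃        
     ┠─────────────────────────────────┨        
     ┃Gen: 6                           ┃        
     ┃··█···················           ┃        
     ┃·█·█···············█··           ┃        
     ┃·················██·██           ┃        
┏━━━━┃·█··█·················           ┃        
┃ Fil┃·········██···········           ┃        
┠────┃··███····████·········           ┃        
┃    ┃·······█····██········           ┃        
┃    ┃··███·██·███··········           ┃        
┃    ┃··█··█····██··········           ┃        
┃} In┃·······█··············           ┃        
┃    ┃··█···█···············           ┃        
┃type┃····█·················           ┃        
┃    ┃                                 ┃        
┃    ┗━━━━━━━━━━━━━━━━━━━━━━━━━━━━━━━━━┛        
┃    int result;           ▼┃                   
┗━━━━━━━━━━━━━━━━━━━━━━━━━━━┛                   
                                                


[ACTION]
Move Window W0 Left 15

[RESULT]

     ┏━━━━━━━━━━━━━━━━━━━━━━━━━━━━━━━━━┓        
     ┃ GameOfLife                      ┃        
     ┠─────────────────────────────────┨        
     ┃Gen: 6                           ┃        
     ┃··█···················           ┃        
     ┃·█·█···············█··           ┃        
     ┃·················██·██           ┃        
━━━━━┃·█··█·················           ┃        
Edito┃·········██···········           ┃        
─────┃··███····████·········           ┃        
nt co┃·······█····██········           ┃        
nt re┃··███·██·███··········           ┃        
nt te┃··█··█····██··········           ┃        
tData┃·······█··············           ┃        
     ┃··█···█···············           ┃        
ef st┃····█·················           ┃        
nt re┃                                 ┃        
nt co┗━━━━━━━━━━━━━━━━━━━━━━━━━━━━━━━━━┛        
nt result;           ▼┃                         
━━━━━━━━━━━━━━━━━━━━━━┛                         
                                                


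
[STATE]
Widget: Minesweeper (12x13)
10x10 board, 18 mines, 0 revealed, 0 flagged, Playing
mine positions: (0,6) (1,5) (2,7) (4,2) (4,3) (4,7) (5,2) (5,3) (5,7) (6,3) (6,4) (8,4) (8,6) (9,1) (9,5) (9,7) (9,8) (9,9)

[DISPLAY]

■■■■■■■■■■  
■■■■■■■■■■  
■■■■■■■■■■  
■■■■■■■■■■  
■■■■■■■■■■  
■■■■■■■■■■  
■■■■■■■■■■  
■■■■■■■■■■  
■■■■■■■■■■  
■■■■■■■■■■  
            
            
            


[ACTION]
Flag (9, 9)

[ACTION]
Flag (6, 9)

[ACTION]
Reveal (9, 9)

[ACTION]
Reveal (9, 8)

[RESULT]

■■■■■■✹■■■  
■■■■■✹■■■■  
■■■■■■■✹■■  
■■■■■■■■■■  
■■✹✹■■■✹■■  
■■✹✹■■■✹■■  
■■■✹✹■■■■⚑  
■■■■■■■■■■  
■■■■✹■✹■■■  
■✹■■■✹■✹✹✹  
            
            
            


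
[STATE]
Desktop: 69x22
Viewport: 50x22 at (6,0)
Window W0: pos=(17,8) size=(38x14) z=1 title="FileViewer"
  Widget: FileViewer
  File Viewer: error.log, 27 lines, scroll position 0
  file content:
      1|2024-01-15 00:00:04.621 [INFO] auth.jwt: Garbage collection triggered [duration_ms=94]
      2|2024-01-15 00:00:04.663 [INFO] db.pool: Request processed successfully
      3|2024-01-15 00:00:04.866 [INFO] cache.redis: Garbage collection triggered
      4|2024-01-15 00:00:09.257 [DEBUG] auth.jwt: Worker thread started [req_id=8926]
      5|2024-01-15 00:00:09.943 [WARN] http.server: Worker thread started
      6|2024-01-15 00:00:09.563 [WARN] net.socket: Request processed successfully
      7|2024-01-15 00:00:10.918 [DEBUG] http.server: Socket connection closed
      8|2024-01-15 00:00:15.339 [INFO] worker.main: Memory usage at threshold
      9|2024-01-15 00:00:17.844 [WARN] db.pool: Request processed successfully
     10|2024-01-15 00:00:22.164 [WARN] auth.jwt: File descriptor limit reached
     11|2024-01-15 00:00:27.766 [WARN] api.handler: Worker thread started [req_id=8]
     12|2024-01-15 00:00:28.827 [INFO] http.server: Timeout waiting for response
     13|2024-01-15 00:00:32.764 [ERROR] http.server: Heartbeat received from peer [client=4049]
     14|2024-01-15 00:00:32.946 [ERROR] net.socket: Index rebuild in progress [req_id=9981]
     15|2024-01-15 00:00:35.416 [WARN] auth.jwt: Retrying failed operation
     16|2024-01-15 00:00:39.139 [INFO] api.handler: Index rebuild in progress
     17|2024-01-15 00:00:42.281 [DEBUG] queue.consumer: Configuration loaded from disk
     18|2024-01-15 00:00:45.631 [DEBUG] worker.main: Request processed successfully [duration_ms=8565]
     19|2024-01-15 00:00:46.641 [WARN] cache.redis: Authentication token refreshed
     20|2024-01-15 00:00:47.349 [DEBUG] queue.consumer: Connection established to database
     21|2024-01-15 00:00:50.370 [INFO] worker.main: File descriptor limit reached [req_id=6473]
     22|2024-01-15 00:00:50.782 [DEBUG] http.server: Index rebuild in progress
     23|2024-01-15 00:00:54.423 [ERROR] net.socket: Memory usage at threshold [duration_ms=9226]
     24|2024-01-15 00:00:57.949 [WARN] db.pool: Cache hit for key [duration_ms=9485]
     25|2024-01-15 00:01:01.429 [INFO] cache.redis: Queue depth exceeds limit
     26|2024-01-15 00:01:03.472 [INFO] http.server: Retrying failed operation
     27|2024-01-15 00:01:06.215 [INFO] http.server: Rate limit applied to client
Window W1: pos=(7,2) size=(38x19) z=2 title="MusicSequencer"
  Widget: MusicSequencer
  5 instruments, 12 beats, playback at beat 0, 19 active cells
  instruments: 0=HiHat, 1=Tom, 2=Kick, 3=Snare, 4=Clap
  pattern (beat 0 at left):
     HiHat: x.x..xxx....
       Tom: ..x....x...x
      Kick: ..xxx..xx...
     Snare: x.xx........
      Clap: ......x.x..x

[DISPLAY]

                                                  
                                                  
 ┏━━━━━━━━━━━━━━━━━━━━━━━━━━━━━━━━━━━━┓           
 ┃ MusicSequencer                     ┃           
 ┠────────────────────────────────────┨           
 ┃      ▼12345678901                  ┃           
 ┃ HiHat█·█··███····                  ┃           
 ┃   Tom··█····█···█                  ┃           
 ┃  Kick··███··██···                  ┃━━━━━━━━━┓ 
 ┃ Snare█·██········                  ┃         ┃ 
 ┃  Clap······█·█··█                  ┃─────────┨ 
 ┃                                    ┃FO] auth▲┃ 
 ┃                                    ┃FO] db.p█┃ 
 ┃                                    ┃FO] cach░┃ 
 ┃                                    ┃BUG] aut░┃ 
 ┃                                    ┃RN] http░┃ 
 ┃                                    ┃RN] net.░┃ 
 ┃                                    ┃BUG] htt░┃ 
 ┃                                    ┃FO] work░┃ 
 ┃                                    ┃RN] db.p░┃ 
 ┗━━━━━━━━━━━━━━━━━━━━━━━━━━━━━━━━━━━━┛RN] auth▼┃ 
           ┗━━━━━━━━━━━━━━━━━━━━━━━━━━━━━━━━━━━━┛ 


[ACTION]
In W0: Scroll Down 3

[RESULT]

                                                  
                                                  
 ┏━━━━━━━━━━━━━━━━━━━━━━━━━━━━━━━━━━━━┓           
 ┃ MusicSequencer                     ┃           
 ┠────────────────────────────────────┨           
 ┃      ▼12345678901                  ┃           
 ┃ HiHat█·█··███····                  ┃           
 ┃   Tom··█····█···█                  ┃           
 ┃  Kick··███··██···                  ┃━━━━━━━━━┓ 
 ┃ Snare█·██········                  ┃         ┃ 
 ┃  Clap······█·█··█                  ┃─────────┨ 
 ┃                                    ┃BUG] aut▲┃ 
 ┃                                    ┃RN] http░┃ 
 ┃                                    ┃RN] net.█┃ 
 ┃                                    ┃BUG] htt░┃ 
 ┃                                    ┃FO] work░┃ 
 ┃                                    ┃RN] db.p░┃ 
 ┃                                    ┃RN] auth░┃ 
 ┃                                    ┃RN] api.░┃ 
 ┃                                    ┃FO] http░┃ 
 ┗━━━━━━━━━━━━━━━━━━━━━━━━━━━━━━━━━━━━┛ROR] htt▼┃ 
           ┗━━━━━━━━━━━━━━━━━━━━━━━━━━━━━━━━━━━━┛ 


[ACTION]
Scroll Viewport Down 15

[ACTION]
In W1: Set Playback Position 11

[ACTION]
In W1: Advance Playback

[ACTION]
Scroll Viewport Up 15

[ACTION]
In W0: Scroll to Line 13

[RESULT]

                                                  
                                                  
 ┏━━━━━━━━━━━━━━━━━━━━━━━━━━━━━━━━━━━━┓           
 ┃ MusicSequencer                     ┃           
 ┠────────────────────────────────────┨           
 ┃      ▼12345678901                  ┃           
 ┃ HiHat█·█··███····                  ┃           
 ┃   Tom··█····█···█                  ┃           
 ┃  Kick··███··██···                  ┃━━━━━━━━━┓ 
 ┃ Snare█·██········                  ┃         ┃ 
 ┃  Clap······█·█··█                  ┃─────────┨ 
 ┃                                    ┃ROR] htt▲┃ 
 ┃                                    ┃ROR] net░┃ 
 ┃                                    ┃RN] auth░┃ 
 ┃                                    ┃FO] api.░┃ 
 ┃                                    ┃BUG] que░┃ 
 ┃                                    ┃BUG] wor░┃ 
 ┃                                    ┃RN] cach█┃ 
 ┃                                    ┃BUG] que░┃ 
 ┃                                    ┃FO] work░┃ 
 ┗━━━━━━━━━━━━━━━━━━━━━━━━━━━━━━━━━━━━┛BUG] htt▼┃ 
           ┗━━━━━━━━━━━━━━━━━━━━━━━━━━━━━━━━━━━━┛ 


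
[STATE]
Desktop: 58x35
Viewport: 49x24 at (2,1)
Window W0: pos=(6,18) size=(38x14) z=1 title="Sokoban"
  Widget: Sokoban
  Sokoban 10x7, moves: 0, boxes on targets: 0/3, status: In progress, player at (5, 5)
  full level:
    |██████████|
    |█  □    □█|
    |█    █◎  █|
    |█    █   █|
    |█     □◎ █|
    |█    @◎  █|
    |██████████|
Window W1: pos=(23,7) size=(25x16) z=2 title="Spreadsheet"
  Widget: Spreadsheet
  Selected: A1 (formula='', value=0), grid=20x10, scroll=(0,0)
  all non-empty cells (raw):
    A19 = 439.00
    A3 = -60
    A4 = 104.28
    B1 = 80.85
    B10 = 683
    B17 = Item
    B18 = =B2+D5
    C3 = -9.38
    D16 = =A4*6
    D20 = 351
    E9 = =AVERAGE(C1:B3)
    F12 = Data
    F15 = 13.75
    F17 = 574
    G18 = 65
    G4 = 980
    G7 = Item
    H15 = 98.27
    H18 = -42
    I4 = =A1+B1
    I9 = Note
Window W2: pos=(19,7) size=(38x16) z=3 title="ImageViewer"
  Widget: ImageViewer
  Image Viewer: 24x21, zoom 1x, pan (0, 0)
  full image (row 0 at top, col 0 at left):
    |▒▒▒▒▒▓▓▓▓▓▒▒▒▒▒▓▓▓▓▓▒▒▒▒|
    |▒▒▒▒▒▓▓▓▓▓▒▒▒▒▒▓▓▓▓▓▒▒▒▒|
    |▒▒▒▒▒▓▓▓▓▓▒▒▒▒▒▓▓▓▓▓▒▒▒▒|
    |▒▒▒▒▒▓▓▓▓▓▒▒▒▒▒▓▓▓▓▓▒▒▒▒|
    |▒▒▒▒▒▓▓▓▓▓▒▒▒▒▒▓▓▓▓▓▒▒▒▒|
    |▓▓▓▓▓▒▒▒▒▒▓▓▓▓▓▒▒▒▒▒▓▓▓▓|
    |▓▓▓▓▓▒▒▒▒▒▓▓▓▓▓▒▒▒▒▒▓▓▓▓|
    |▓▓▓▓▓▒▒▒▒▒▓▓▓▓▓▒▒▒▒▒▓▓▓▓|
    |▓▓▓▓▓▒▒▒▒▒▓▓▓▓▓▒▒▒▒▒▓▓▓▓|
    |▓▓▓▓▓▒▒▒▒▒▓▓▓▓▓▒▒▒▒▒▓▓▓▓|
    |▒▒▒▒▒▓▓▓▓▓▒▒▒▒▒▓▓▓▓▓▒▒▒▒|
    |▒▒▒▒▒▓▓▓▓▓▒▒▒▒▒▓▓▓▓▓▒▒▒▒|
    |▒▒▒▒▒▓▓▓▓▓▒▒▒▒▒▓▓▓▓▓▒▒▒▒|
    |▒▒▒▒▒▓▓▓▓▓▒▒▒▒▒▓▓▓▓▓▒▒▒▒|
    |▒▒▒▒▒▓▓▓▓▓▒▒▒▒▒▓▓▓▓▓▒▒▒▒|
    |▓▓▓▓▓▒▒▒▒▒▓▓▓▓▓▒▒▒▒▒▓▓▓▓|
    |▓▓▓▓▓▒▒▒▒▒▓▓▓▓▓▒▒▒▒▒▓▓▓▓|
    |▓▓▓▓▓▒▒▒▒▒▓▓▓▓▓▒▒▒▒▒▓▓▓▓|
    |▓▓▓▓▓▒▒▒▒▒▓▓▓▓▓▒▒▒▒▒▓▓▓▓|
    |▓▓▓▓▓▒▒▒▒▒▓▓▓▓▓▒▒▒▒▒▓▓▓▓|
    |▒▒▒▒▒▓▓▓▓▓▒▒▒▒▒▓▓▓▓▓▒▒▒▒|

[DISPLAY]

                                                 
                                                 
                                                 
                                                 
                                                 
                                                 
                 ┏━━━━━━━━━━━━━━━━━━━━━━━━━━━━━━━
                 ┃ ImageViewer                   
                 ┠───────────────────────────────
                 ┃▒▒▒▒▒▓▓▓▓▓▒▒▒▒▒▓▓▓▓▓▒▒▒▒       
                 ┃▒▒▒▒▒▓▓▓▓▓▒▒▒▒▒▓▓▓▓▓▒▒▒▒       
                 ┃▒▒▒▒▒▓▓▓▓▓▒▒▒▒▒▓▓▓▓▓▒▒▒▒       
                 ┃▒▒▒▒▒▓▓▓▓▓▒▒▒▒▒▓▓▓▓▓▒▒▒▒       
                 ┃▒▒▒▒▒▓▓▓▓▓▒▒▒▒▒▓▓▓▓▓▒▒▒▒       
                 ┃▓▓▓▓▓▒▒▒▒▒▓▓▓▓▓▒▒▒▒▒▓▓▓▓       
                 ┃▓▓▓▓▓▒▒▒▒▒▓▓▓▓▓▒▒▒▒▒▓▓▓▓       
                 ┃▓▓▓▓▓▒▒▒▒▒▓▓▓▓▓▒▒▒▒▒▓▓▓▓       
    ┏━━━━━━━━━━━━┃▓▓▓▓▓▒▒▒▒▒▓▓▓▓▓▒▒▒▒▒▓▓▓▓       
    ┃ Sokoban    ┃▓▓▓▓▓▒▒▒▒▒▓▓▓▓▓▒▒▒▒▒▓▓▓▓       
    ┠────────────┃▒▒▒▒▒▓▓▓▓▓▒▒▒▒▒▓▓▓▓▓▒▒▒▒       
    ┃██████████  ┃▒▒▒▒▒▓▓▓▓▓▒▒▒▒▒▓▓▓▓▓▒▒▒▒       
    ┃█  □    □█  ┗━━━━━━━━━━━━━━━━━━━━━━━━━━━━━━━
    ┃█    █◎  █                          ┃       
    ┃█    █   █                          ┃       


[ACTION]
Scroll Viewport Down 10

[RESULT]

                 ┃▒▒▒▒▒▓▓▓▓▓▒▒▒▒▒▓▓▓▓▓▒▒▒▒       
                 ┃▒▒▒▒▒▓▓▓▓▓▒▒▒▒▒▓▓▓▓▓▒▒▒▒       
                 ┃▒▒▒▒▒▓▓▓▓▓▒▒▒▒▒▓▓▓▓▓▒▒▒▒       
                 ┃▒▒▒▒▒▓▓▓▓▓▒▒▒▒▒▓▓▓▓▓▒▒▒▒       
                 ┃▓▓▓▓▓▒▒▒▒▒▓▓▓▓▓▒▒▒▒▒▓▓▓▓       
                 ┃▓▓▓▓▓▒▒▒▒▒▓▓▓▓▓▒▒▒▒▒▓▓▓▓       
                 ┃▓▓▓▓▓▒▒▒▒▒▓▓▓▓▓▒▒▒▒▒▓▓▓▓       
    ┏━━━━━━━━━━━━┃▓▓▓▓▓▒▒▒▒▒▓▓▓▓▓▒▒▒▒▒▓▓▓▓       
    ┃ Sokoban    ┃▓▓▓▓▓▒▒▒▒▒▓▓▓▓▓▒▒▒▒▒▓▓▓▓       
    ┠────────────┃▒▒▒▒▒▓▓▓▓▓▒▒▒▒▒▓▓▓▓▓▒▒▒▒       
    ┃██████████  ┃▒▒▒▒▒▓▓▓▓▓▒▒▒▒▒▓▓▓▓▓▒▒▒▒       
    ┃█  □    □█  ┗━━━━━━━━━━━━━━━━━━━━━━━━━━━━━━━
    ┃█    █◎  █                          ┃       
    ┃█    █   █                          ┃       
    ┃█     □◎ █                          ┃       
    ┃█    @◎  █                          ┃       
    ┃██████████                          ┃       
    ┃Moves: 0  0/3                       ┃       
    ┃                                    ┃       
    ┃                                    ┃       
    ┗━━━━━━━━━━━━━━━━━━━━━━━━━━━━━━━━━━━━┛       
                                                 
                                                 
                                                 


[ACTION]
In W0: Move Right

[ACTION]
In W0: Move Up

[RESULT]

                 ┃▒▒▒▒▒▓▓▓▓▓▒▒▒▒▒▓▓▓▓▓▒▒▒▒       
                 ┃▒▒▒▒▒▓▓▓▓▓▒▒▒▒▒▓▓▓▓▓▒▒▒▒       
                 ┃▒▒▒▒▒▓▓▓▓▓▒▒▒▒▒▓▓▓▓▓▒▒▒▒       
                 ┃▒▒▒▒▒▓▓▓▓▓▒▒▒▒▒▓▓▓▓▓▒▒▒▒       
                 ┃▓▓▓▓▓▒▒▒▒▒▓▓▓▓▓▒▒▒▒▒▓▓▓▓       
                 ┃▓▓▓▓▓▒▒▒▒▒▓▓▓▓▓▒▒▒▒▒▓▓▓▓       
                 ┃▓▓▓▓▓▒▒▒▒▒▓▓▓▓▓▒▒▒▒▒▓▓▓▓       
    ┏━━━━━━━━━━━━┃▓▓▓▓▓▒▒▒▒▒▓▓▓▓▓▒▒▒▒▒▓▓▓▓       
    ┃ Sokoban    ┃▓▓▓▓▓▒▒▒▒▒▓▓▓▓▓▒▒▒▒▒▓▓▓▓       
    ┠────────────┃▒▒▒▒▒▓▓▓▓▓▒▒▒▒▒▓▓▓▓▓▒▒▒▒       
    ┃██████████  ┃▒▒▒▒▒▓▓▓▓▓▒▒▒▒▒▓▓▓▓▓▒▒▒▒       
    ┃█  □    □█  ┗━━━━━━━━━━━━━━━━━━━━━━━━━━━━━━━
    ┃█    █◎  █                          ┃       
    ┃█    █□  █                          ┃       
    ┃█     @◎ █                          ┃       
    ┃█     ◎  █                          ┃       
    ┃██████████                          ┃       
    ┃Moves: 2  0/3                       ┃       
    ┃                                    ┃       
    ┃                                    ┃       
    ┗━━━━━━━━━━━━━━━━━━━━━━━━━━━━━━━━━━━━┛       
                                                 
                                                 
                                                 


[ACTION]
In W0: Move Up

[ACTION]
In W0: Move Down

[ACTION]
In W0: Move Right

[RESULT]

                 ┃▒▒▒▒▒▓▓▓▓▓▒▒▒▒▒▓▓▓▓▓▒▒▒▒       
                 ┃▒▒▒▒▒▓▓▓▓▓▒▒▒▒▒▓▓▓▓▓▒▒▒▒       
                 ┃▒▒▒▒▒▓▓▓▓▓▒▒▒▒▒▓▓▓▓▓▒▒▒▒       
                 ┃▒▒▒▒▒▓▓▓▓▓▒▒▒▒▒▓▓▓▓▓▒▒▒▒       
                 ┃▓▓▓▓▓▒▒▒▒▒▓▓▓▓▓▒▒▒▒▒▓▓▓▓       
                 ┃▓▓▓▓▓▒▒▒▒▒▓▓▓▓▓▒▒▒▒▒▓▓▓▓       
                 ┃▓▓▓▓▓▒▒▒▒▒▓▓▓▓▓▒▒▒▒▒▓▓▓▓       
    ┏━━━━━━━━━━━━┃▓▓▓▓▓▒▒▒▒▒▓▓▓▓▓▒▒▒▒▒▓▓▓▓       
    ┃ Sokoban    ┃▓▓▓▓▓▒▒▒▒▒▓▓▓▓▓▒▒▒▒▒▓▓▓▓       
    ┠────────────┃▒▒▒▒▒▓▓▓▓▓▒▒▒▒▒▓▓▓▓▓▒▒▒▒       
    ┃██████████  ┃▒▒▒▒▒▓▓▓▓▓▒▒▒▒▒▓▓▓▓▓▒▒▒▒       
    ┃█  □    □█  ┗━━━━━━━━━━━━━━━━━━━━━━━━━━━━━━━
    ┃█    █■  █                          ┃       
    ┃█    █   █                          ┃       
    ┃█      + █                          ┃       
    ┃█     ◎  █                          ┃       
    ┃██████████                          ┃       
    ┃Moves: 5  1/3                       ┃       
    ┃                                    ┃       
    ┃                                    ┃       
    ┗━━━━━━━━━━━━━━━━━━━━━━━━━━━━━━━━━━━━┛       
                                                 
                                                 
                                                 


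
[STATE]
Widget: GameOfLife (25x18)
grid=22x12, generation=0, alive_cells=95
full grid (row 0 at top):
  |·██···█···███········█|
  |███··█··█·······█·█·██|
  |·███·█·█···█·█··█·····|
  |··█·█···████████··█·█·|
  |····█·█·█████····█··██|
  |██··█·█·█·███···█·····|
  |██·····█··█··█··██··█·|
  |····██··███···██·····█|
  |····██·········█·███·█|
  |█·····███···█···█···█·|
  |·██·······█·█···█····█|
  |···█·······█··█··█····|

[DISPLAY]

Gen: 0                   
·██···█···███········█   
███··█··█·······█·█·██   
·███·█·█···█·█··█·····   
··█·█···████████··█·█·   
····█·█·█████····█··██   
██··█·█·█·███···█·····   
██·····█··█··█··██··█·   
····██··███···██·····█   
····██·········█·███·█   
█·····███···█···█···█·   
·██·······█·█···█····█   
···█·······█··█··█····   
                         
                         
                         
                         
                         


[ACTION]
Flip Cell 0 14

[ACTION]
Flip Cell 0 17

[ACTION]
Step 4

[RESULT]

Gen: 4                   
············███··█····   
██·····█···█··········   
········█··█·····█····   
██··█······█···█······   
█···██·██·············   
·█···██·····██···███··   
·█··█··██···········█·   
·█··██·███······███·█·   
·█········█··█·█····██   
·█···██████·███······█   
█··██··██·············   
·██········███······█·   
                         
                         
                         
                         
                         


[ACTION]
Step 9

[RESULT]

Gen: 13                  
·····█·█··············   
····██··█·············   
···█···█··············   
···█████··············   
···█·█················   
·······█·█············   
·······█··█···········   
····█·█···█·······█···   
·····█····█······███··   
·········█······█···█·   
·██···█··········███··   
·██··············███··   
                         
                         
                         
                         
                         
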